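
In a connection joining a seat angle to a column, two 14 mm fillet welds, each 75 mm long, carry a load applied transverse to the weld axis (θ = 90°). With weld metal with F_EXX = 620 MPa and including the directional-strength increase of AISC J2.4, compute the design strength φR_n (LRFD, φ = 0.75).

t_e = 0.707 × 14 = 9.898 mm; A_we = 9.898 × 150 = 1485 mm².
Directional factor: 1.0 + 0.5 sin^1.5(90°) = 1.5.
F_nw = 0.6 × 620 × 1.5 = 558 MPa.
φR_n = 0.75 × 558 × 1485 × 10⁻³ = 621.3 kN.

φR_n ≈ 621 kN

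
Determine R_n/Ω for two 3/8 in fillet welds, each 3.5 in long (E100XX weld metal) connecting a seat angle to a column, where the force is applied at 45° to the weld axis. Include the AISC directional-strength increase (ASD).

E100XX → F_EXX = 100 ksi.
t_e = 0.707 × 0.375 = 0.2651 in; A_we = 0.2651 × 7 = 1.856 in².
Directional factor: 1.0 + 0.5 sin^1.5(45°) = 1.297.
F_nw = 0.6 × 100 × 1.297 = 77.84 ksi.
R_n/Ω = (77.84 × 1.856) / 2.0 = 72.23 kips.

R_n/Ω ≈ 72.2 kips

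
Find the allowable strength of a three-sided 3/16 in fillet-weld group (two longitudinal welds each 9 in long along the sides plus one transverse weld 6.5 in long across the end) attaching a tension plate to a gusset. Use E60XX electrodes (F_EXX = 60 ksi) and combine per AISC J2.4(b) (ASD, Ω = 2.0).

t_e = 0.707 × 0.1875 = 0.1326 in.
R_nwl = 0.6 × 60 × 0.1326 × 18 = 85.9 kip (longitudinal, 2 welds).
R_nwt = 0.6 × 60 × 0.1326 × 6.5 = 31.02 kip (transverse, base value).
(i) R_nwl + R_nwt = 116.9 kip; (ii) 0.85 R_nwl + 1.5 R_nwt = 119.5 kip.
R_n = max = 119.5 kip [governs: (ii)]; R_n/Ω = 59.77 kip.

R_n/Ω ≈ 59.8 kip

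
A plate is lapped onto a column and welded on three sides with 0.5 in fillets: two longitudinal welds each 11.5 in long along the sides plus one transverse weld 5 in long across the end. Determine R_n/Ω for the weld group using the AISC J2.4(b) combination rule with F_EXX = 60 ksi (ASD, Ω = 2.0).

R_n/Ω ≈ 178 kip

t_e = 0.707 × 0.5 = 0.3535 in.
R_nwl = 0.6 × 60 × 0.3535 × 23 = 292.7 kip (longitudinal, 2 welds).
R_nwt = 0.6 × 60 × 0.3535 × 5 = 63.63 kip (transverse, base value).
(i) R_nwl + R_nwt = 356.3 kip; (ii) 0.85 R_nwl + 1.5 R_nwt = 344.2 kip.
R_n = max = 356.3 kip [governs: (i)]; R_n/Ω = 178.2 kip.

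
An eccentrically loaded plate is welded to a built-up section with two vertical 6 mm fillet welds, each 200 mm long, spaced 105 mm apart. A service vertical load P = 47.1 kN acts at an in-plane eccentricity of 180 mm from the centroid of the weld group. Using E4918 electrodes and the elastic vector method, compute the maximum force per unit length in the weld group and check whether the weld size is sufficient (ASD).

E49XX → F_EXX = 490 MPa.
Total weld length L_w = 400 mm. Treat welds as unit-width lines.
Polar moment about centroid: J = 2[d³/12 + d(b/2)²] = 2[200³/12 + 200×52.5²] = 2436000 mm³.
Direct shear f_v = P/L_w = 47.1×10³ / 400 = 117.8 N/mm (vertical).
Torsion M = P·e = 47.1×10³ × 180 = 8478000 N·mm.
Critical point at (x, y) = (52.5, 100) from centroid. f_tx = M·y/J = 348.1 N/mm; f_ty = M·x/J = 182.7 N/mm.
Resultant f_max = √[f_tx² + (f_v + f_ty)²] = √[348.1² + (117.8 + 182.7)²] = 459.8 N/mm.
Capacity per unit length: r_n/Ω = (1/2.0) × 0.6 × 490 × (0.707 × 6) = 623.6 N/mm.
459.8 ≤ 623.6 → adequate.

f_max ≈ 460 N/mm; adequate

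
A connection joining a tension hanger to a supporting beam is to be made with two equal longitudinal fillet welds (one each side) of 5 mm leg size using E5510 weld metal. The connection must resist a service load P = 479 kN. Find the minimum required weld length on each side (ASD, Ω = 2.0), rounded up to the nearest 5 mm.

L = 415 mm on each side

E55XX → F_EXX = 550 MPa.
Throat t_e = 0.707 × 5 = 3.535 mm.
r_n/Ω = (0.6 × 550 × 3.535) / 2.0 = 583.3 N/mm = 0.5833 kN/mm.
L_req = P / (r_n/Ω) = 479 / 0.5833 = 821.2 mm total.
Per side: 821.2 / 2 = 410.6 mm.
Round up → use L = 415 mm on each side.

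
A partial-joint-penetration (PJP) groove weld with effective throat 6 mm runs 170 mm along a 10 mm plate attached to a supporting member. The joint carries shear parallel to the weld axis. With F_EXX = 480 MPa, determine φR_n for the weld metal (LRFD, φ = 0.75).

Effective throat (given) t_e = 6 mm.
A_we = 6 × 170 = 1020 mm².
F_nw = 0.6 F_EXX = 288 MPa.
φR_n = 0.75 × 288 × 1020 × 10⁻³ = 220.3 kN.

φR_n ≈ 220 kN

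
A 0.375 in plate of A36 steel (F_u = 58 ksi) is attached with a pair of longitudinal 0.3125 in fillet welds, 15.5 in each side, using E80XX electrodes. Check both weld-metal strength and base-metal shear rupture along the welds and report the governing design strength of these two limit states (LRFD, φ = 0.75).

E80XX → F_EXX = 80 ksi.
t_e = 0.707 × 0.3125 = 0.2209 in; L = 31 in.
Weld metal: φR_n = 0.75 × 0.6 × 80 × 0.2209 × 31 = 246.6 kips.
Base metal (shear rupture): φR_n = 0.75 × 0.6 × 58 × 0.375 × 31 = 303.4 kips.
Governing: weld metal.

φR_n ≈ 247 kips (weld metal governs)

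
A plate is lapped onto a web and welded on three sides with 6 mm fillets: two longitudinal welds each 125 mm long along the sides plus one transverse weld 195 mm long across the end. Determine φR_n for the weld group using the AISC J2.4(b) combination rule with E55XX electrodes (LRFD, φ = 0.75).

E55XX → F_EXX = 550 MPa.
t_e = 0.707 × 6 = 4.242 mm.
R_nwl = 0.6 × 550 × 4.242 × 250 × 10⁻³ = 350 kN (longitudinal, 2 welds).
R_nwt = 0.6 × 550 × 4.242 × 195 × 10⁻³ = 273 kN (transverse, base value).
(i) R_nwl + R_nwt = 622.9 kN; (ii) 0.85 R_nwl + 1.5 R_nwt = 706.9 kN.
R_n = max = 706.9 kN [governs: (ii)]; φR_n = 530.2 kN.

φR_n ≈ 530 kN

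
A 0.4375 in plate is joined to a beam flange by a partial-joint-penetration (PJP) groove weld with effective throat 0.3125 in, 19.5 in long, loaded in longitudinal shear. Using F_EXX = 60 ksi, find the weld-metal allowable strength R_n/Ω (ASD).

R_n/Ω ≈ 110 kip

Effective throat (given) t_e = 0.3125 in.
A_we = 0.3125 × 19.5 = 6.094 in².
F_nw = 0.6 F_EXX = 36 ksi.
R_n/Ω = (36 × 6.094) / 2.0 = 109.7 kip.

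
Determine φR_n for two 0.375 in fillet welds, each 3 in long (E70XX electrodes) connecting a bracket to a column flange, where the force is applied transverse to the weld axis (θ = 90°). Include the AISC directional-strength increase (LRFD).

φR_n ≈ 75.2 kip

E70XX → F_EXX = 70 ksi.
t_e = 0.707 × 0.375 = 0.2651 in; A_we = 0.2651 × 6 = 1.591 in².
Directional factor: 1.0 + 0.5 sin^1.5(90°) = 1.5.
F_nw = 0.6 × 70 × 1.5 = 63 ksi.
φR_n = 0.75 × 63 × 1.591 = 75.16 kip.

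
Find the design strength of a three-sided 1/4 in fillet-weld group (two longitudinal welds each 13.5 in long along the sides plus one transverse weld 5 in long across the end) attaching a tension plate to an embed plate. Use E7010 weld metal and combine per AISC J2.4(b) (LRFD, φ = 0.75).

E70XX → F_EXX = 70 ksi.
t_e = 0.707 × 0.25 = 0.1767 in.
R_nwl = 0.6 × 70 × 0.1767 × 27 = 200.4 kip (longitudinal, 2 welds).
R_nwt = 0.6 × 70 × 0.1767 × 5 = 37.12 kip (transverse, base value).
(i) R_nwl + R_nwt = 237.6 kip; (ii) 0.85 R_nwl + 1.5 R_nwt = 226 kip.
R_n = max = 237.6 kip [governs: (i)]; φR_n = 178.2 kip.

φR_n ≈ 178 kip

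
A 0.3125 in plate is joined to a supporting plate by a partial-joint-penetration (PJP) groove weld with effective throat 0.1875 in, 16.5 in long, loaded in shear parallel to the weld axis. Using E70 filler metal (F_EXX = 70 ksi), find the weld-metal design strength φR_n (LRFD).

φR_n ≈ 97.5 kip

Effective throat (given) t_e = 0.1875 in.
A_we = 0.1875 × 16.5 = 3.094 in².
F_nw = 0.6 F_EXX = 42 ksi.
φR_n = 0.75 × 42 × 3.094 = 97.45 kip.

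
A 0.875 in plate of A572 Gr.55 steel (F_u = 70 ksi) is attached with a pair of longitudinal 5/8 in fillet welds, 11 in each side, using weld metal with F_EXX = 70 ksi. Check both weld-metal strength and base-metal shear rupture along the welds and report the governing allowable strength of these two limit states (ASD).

t_e = 0.707 × 0.625 = 0.4419 in; L = 22 in.
Weld metal: R_n/Ω = (1/2.0) × 0.6 × 70 × 0.4419 × 22 = 204.1 kip.
Base metal (shear rupture): R_n/Ω = (1/2.0) × 0.6 × 70 × 0.875 × 22 = 404.2 kip.
Governing: weld metal.

R_n/Ω ≈ 204 kip (weld metal governs)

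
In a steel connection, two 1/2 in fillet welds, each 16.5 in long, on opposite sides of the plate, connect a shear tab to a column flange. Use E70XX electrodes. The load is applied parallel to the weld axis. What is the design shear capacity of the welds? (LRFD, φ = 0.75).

E70XX → F_EXX = 70 ksi.
Effective throat t_e = 0.707 × 0.5 = 0.3535 in.
Total length L = 33 in; A_we = 0.3535 × 33 = 11.67 in².
F_nw = 0.6 F_EXX = 0.6 × 70 = 42 ksi.
φR_n = 0.75 × 42 × 11.67 = 367.5 kip.

φR_n ≈ 367 kip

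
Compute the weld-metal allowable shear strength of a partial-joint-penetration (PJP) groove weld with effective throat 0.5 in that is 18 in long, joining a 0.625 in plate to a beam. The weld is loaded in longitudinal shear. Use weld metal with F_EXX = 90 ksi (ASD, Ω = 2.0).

R_n/Ω ≈ 243 kips

Effective throat (given) t_e = 0.5 in.
A_we = 0.5 × 18 = 9 in².
F_nw = 0.6 F_EXX = 54 ksi.
R_n/Ω = (54 × 9) / 2.0 = 243 kips.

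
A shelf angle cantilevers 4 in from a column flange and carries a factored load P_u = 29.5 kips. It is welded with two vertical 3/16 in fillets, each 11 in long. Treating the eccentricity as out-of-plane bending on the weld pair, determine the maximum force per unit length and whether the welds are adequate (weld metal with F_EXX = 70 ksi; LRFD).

L_w = 2 × 11 = 22 in; section modulus (unit throat) S = 2 × L²/6 = 40.33 in².
Direct shear f_v = P/L_w = 29.5/22 = 1.341 kip/in.
Moment M = P × e = 29.5 × 4 = 118 kip·in; bending f_b = M/S = 2.926 kip/in.
f_max = √(f_v² + f_b²) = √(1.341² + 2.926²) = 3.218 kip/in.
φr_n = 0.75 × 0.6 × 70 × (0.707 × 0.1875) = 4.176 kip/in → adequate.

f_max ≈ 3.22 kip/in; adequate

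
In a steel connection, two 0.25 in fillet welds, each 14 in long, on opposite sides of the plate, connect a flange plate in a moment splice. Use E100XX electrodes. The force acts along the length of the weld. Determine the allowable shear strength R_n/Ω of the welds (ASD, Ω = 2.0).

E100XX → F_EXX = 100 ksi.
Effective throat t_e = 0.707 × 0.25 = 0.1767 in.
Total length L = 28 in; A_we = 0.1767 × 28 = 4.949 in².
F_nw = 0.6 F_EXX = 0.6 × 100 = 60 ksi.
R_n = 60 × 4.949 = 296.9 kip; R_n/Ω = 296.9/2.0 = 148.5 kip.

R_n/Ω ≈ 148 kip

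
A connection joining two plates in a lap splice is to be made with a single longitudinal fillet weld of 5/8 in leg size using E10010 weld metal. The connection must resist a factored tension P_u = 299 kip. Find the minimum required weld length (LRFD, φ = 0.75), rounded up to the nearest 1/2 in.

E100XX → F_EXX = 100 ksi.
Throat t_e = 0.707 × 0.625 = 0.4419 in.
φr_n = 0.75 × 0.6 × 100 × 0.4419 = 19.88 kip/in.
L_req = P_u / φr_n = 299 / 19.88 = 15.04 in total.
Round up → use L = 15.5 in.

L = 15.5 in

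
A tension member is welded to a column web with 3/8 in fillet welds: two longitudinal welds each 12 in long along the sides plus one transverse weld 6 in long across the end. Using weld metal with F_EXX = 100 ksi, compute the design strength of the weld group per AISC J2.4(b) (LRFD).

φR_n ≈ 358 kips

t_e = 0.707 × 0.375 = 0.2651 in.
R_nwl = 0.6 × 100 × 0.2651 × 24 = 381.8 kips (longitudinal, 2 welds).
R_nwt = 0.6 × 100 × 0.2651 × 6 = 95.45 kips (transverse, base value).
(i) R_nwl + R_nwt = 477.2 kips; (ii) 0.85 R_nwl + 1.5 R_nwt = 467.7 kips.
R_n = max = 477.2 kips [governs: (i)]; φR_n = 357.9 kips.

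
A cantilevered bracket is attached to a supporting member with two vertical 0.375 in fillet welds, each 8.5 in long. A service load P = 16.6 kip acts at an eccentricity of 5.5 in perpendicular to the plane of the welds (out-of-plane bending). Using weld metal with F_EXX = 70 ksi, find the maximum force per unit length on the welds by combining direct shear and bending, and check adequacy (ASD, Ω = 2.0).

f_max ≈ 3.91 kip/in; adequate

L_w = 2 × 8.5 = 17 in; section modulus (unit throat) S = 2 × L²/6 = 24.08 in².
Direct shear f_v = P/L_w = 16.6/17 = 0.9765 kip/in.
Moment M = P × e = 16.6 × 5.5 = 91.3 kip·in; bending f_b = M/S = 3.791 kip/in.
f_max = √(f_v² + f_b²) = √(0.9765² + 3.791²) = 3.915 kip/in.
r_n/Ω = (1/2.0) × 0.6 × 70 × (0.707 × 0.375) = 5.568 kip/in → adequate.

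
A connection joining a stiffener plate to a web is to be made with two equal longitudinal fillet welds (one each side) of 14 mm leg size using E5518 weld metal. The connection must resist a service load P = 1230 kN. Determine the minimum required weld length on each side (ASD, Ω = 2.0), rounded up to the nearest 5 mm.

E55XX → F_EXX = 550 MPa.
Throat t_e = 0.707 × 14 = 9.898 mm.
r_n/Ω = (0.6 × 550 × 9.898) / 2.0 = 1633 N/mm = 1.633 kN/mm.
L_req = P / (r_n/Ω) = 1230 / 1.633 = 753.1 mm total.
Per side: 753.1 / 2 = 376.6 mm.
Round up → use L = 380 mm on each side.

L = 380 mm on each side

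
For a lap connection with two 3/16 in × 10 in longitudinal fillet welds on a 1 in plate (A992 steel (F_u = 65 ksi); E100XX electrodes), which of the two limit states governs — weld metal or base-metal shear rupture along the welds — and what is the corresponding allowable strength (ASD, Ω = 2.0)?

E100XX → F_EXX = 100 ksi.
t_e = 0.707 × 0.1875 = 0.1326 in; L = 20 in.
Weld metal: R_n/Ω = (1/2.0) × 0.6 × 100 × 0.1326 × 20 = 79.54 kip.
Base metal (shear rupture): R_n/Ω = (1/2.0) × 0.6 × 65 × 1 × 20 = 390 kip.
Governing: weld metal.

R_n/Ω ≈ 79.5 kip (weld metal governs)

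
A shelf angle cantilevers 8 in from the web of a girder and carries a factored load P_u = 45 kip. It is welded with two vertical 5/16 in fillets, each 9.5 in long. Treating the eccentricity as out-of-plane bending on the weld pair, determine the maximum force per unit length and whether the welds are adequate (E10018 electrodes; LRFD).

f_max ≈ 12.2 kip/in; NOT adequate

E100XX → F_EXX = 100 ksi.
L_w = 2 × 9.5 = 19 in; section modulus (unit throat) S = 2 × L²/6 = 30.08 in².
Direct shear f_v = P/L_w = 45/19 = 2.368 kip/in.
Moment M = P × e = 45 × 8 = 360 kip·in; bending f_b = M/S = 11.97 kip/in.
f_max = √(f_v² + f_b²) = √(2.368² + 11.97²) = 12.2 kip/in.
φr_n = 0.75 × 0.6 × 100 × (0.707 × 0.3125) = 9.942 kip/in → NOT adequate.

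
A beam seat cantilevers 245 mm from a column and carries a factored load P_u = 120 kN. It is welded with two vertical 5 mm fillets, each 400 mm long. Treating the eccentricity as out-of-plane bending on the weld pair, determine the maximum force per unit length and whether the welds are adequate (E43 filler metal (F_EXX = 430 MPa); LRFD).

f_max ≈ 571 N/mm; adequate

L_w = 2 × 400 = 800 mm; section modulus (unit throat) S = 2 × L²/6 = 53330 mm².
Direct shear f_v = P/L_w = 120×10³/800 = 150 N/mm.
Moment M = P × e = 120×10³ × 245 = 29400000 N·mm; bending f_b = M/S = 551.2 N/mm.
f_max = √(f_v² + f_b²) = √(150² + 551.2²) = 571.3 N/mm.
φr_n = 0.75 × 0.6 × 430 × (0.707 × 5) = 684 N/mm → adequate.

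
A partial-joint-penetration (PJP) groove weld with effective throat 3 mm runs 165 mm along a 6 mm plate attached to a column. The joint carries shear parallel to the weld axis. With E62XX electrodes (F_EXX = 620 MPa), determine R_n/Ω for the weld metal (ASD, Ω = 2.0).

Effective throat (given) t_e = 3 mm.
A_we = 3 × 165 = 495 mm².
F_nw = 0.6 F_EXX = 372 MPa.
R_n/Ω = (372 × 495) / 2.0 × 10⁻³ = 92.07 kN.

R_n/Ω ≈ 92.1 kN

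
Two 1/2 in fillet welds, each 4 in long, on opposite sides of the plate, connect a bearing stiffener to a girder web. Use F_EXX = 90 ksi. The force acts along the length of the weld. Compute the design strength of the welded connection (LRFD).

φR_n ≈ 115 kip

Effective throat t_e = 0.707 × 0.5 = 0.3535 in.
Total length L = 8 in; A_we = 0.3535 × 8 = 2.828 in².
F_nw = 0.6 F_EXX = 0.6 × 90 = 54 ksi.
φR_n = 0.75 × 54 × 2.828 = 114.5 kip.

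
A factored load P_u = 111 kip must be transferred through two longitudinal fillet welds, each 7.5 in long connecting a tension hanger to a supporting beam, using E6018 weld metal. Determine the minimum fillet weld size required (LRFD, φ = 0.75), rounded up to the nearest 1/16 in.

w = 7/16 in

E60XX → F_EXX = 60 ksi.
Total weld length L = 15 in.
Required throat t_e = P_u / (φ × 0.6 F_EXX × L) = 111 / (0.75 × 0.6 × 60 × 15) = 0.2741 in.
Required leg w = t_e / 0.707 = 0.3877 in → use 7/16 in.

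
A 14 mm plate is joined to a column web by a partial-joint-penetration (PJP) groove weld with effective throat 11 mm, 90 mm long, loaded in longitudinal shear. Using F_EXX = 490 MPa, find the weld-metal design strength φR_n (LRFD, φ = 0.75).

Effective throat (given) t_e = 11 mm.
A_we = 11 × 90 = 990 mm².
F_nw = 0.6 F_EXX = 294 MPa.
φR_n = 0.75 × 294 × 990 × 10⁻³ = 218.3 kN.

φR_n ≈ 218 kN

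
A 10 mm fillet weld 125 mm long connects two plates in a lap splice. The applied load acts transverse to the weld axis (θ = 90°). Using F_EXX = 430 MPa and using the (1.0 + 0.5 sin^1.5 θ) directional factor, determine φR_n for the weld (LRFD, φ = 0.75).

t_e = 0.707 × 10 = 7.07 mm; A_we = 7.07 × 125 = 883.7 mm².
Directional factor: 1.0 + 0.5 sin^1.5(90°) = 1.5.
F_nw = 0.6 × 430 × 1.5 = 387 MPa.
φR_n = 0.75 × 387 × 883.7 × 10⁻³ = 256.5 kN.

φR_n ≈ 257 kN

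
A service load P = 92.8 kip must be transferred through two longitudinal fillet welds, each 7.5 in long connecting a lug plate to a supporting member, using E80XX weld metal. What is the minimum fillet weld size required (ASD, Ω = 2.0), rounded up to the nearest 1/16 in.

E80XX → F_EXX = 80 ksi.
Total weld length L = 15 in.
Required throat t_e = P × Ω / (0.6 F_EXX × L) = 92.8 × 2.0 / (0.6 × 80 × 15) = 0.2578 in.
Required leg w = t_e / 0.707 = 0.3646 in → use 3/8 in.

w = 3/8 in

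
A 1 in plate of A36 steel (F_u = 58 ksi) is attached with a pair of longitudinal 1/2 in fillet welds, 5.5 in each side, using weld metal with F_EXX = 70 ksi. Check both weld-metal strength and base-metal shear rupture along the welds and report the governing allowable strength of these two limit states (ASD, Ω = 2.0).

t_e = 0.707 × 0.5 = 0.3535 in; L = 11 in.
Weld metal: R_n/Ω = (1/2.0) × 0.6 × 70 × 0.3535 × 11 = 81.66 kip.
Base metal (shear rupture): R_n/Ω = (1/2.0) × 0.6 × 58 × 1 × 11 = 191.4 kip.
Governing: weld metal.

R_n/Ω ≈ 81.7 kip (weld metal governs)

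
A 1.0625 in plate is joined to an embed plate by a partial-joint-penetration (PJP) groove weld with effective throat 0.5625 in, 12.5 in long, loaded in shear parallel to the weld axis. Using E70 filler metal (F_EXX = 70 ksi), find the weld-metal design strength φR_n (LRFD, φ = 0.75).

φR_n ≈ 221 kips

Effective throat (given) t_e = 0.5625 in.
A_we = 0.5625 × 12.5 = 7.031 in².
F_nw = 0.6 F_EXX = 42 ksi.
φR_n = 0.75 × 42 × 7.031 = 221.5 kips.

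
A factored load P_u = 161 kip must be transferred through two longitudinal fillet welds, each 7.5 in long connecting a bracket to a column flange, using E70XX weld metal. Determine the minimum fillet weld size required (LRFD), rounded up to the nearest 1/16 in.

E70XX → F_EXX = 70 ksi.
Total weld length L = 15 in.
Required throat t_e = P_u / (φ × 0.6 F_EXX × L) = 161 / (0.75 × 0.6 × 70 × 15) = 0.3407 in.
Required leg w = t_e / 0.707 = 0.482 in → use 1/2 in.

w = 1/2 in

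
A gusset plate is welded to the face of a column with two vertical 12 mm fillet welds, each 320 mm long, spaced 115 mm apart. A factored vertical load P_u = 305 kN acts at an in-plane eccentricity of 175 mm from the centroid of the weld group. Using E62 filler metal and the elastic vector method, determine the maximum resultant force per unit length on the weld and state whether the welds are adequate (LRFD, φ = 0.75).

E62XX → F_EXX = 620 MPa.
Total weld length L_w = 640 mm. Treat welds as unit-width lines.
Polar moment about centroid: J = 2[d³/12 + d(b/2)²] = 2[320³/12 + 320×57.5²] = 7577000 mm³.
Direct shear f_v = P/L_w = 305×10³ / 640 = 476.6 N/mm (vertical).
Torsion M = P·e = 305×10³ × 175 = 53375000 N·mm.
Critical point at (x, y) = (57.5, 160) from centroid. f_tx = M·y/J = 1127 N/mm; f_ty = M·x/J = 405 N/mm.
Resultant f_max = √[f_tx² + (f_v + f_ty)²] = √[1127² + (476.6 + 405)²] = 1431 N/mm.
Capacity per unit length: φr_n = 0.75 × 0.6 × 620 × (0.707 × 12) = 2367 N/mm.
1431 ≤ 2367 → adequate.

f_max ≈ 1430 N/mm; adequate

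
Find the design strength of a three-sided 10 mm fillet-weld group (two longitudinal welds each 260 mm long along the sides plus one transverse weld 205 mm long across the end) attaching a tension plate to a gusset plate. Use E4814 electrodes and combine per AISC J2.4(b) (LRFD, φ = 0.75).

E48XX → F_EXX = 480 MPa.
t_e = 0.707 × 10 = 7.07 mm.
R_nwl = 0.6 × 480 × 7.07 × 520 × 10⁻³ = 1059 kN (longitudinal, 2 welds).
R_nwt = 0.6 × 480 × 7.07 × 205 × 10⁻³ = 417.4 kN (transverse, base value).
(i) R_nwl + R_nwt = 1476 kN; (ii) 0.85 R_nwl + 1.5 R_nwt = 1526 kN.
R_n = max = 1526 kN [governs: (ii)]; φR_n = 1145 kN.

φR_n ≈ 1140 kN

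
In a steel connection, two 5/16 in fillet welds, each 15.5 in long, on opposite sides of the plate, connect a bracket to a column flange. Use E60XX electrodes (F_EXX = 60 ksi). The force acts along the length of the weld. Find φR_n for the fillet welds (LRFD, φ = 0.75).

φR_n ≈ 185 kip

Effective throat t_e = 0.707 × 0.3125 = 0.2209 in.
Total length L = 31 in; A_we = 0.2209 × 31 = 6.849 in².
F_nw = 0.6 F_EXX = 0.6 × 60 = 36 ksi.
φR_n = 0.75 × 36 × 6.849 = 184.9 kip.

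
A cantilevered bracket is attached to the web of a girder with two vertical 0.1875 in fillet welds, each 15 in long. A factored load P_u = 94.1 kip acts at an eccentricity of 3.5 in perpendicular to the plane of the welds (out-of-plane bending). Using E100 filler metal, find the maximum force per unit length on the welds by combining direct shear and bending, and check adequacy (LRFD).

E100XX → F_EXX = 100 ksi.
L_w = 2 × 15 = 30 in; section modulus (unit throat) S = 2 × L²/6 = 75 in².
Direct shear f_v = P/L_w = 94.1/30 = 3.137 kip/in.
Moment M = P × e = 94.1 × 3.5 = 329.35 kip·in; bending f_b = M/S = 4.391 kip/in.
f_max = √(f_v² + f_b²) = √(3.137² + 4.391²) = 5.397 kip/in.
φr_n = 0.75 × 0.6 × 100 × (0.707 × 0.1875) = 5.965 kip/in → adequate.

f_max ≈ 5.4 kip/in; adequate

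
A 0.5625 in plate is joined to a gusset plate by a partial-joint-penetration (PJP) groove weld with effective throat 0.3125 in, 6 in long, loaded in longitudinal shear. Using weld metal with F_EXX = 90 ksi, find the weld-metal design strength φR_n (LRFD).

Effective throat (given) t_e = 0.3125 in.
A_we = 0.3125 × 6 = 1.875 in².
F_nw = 0.6 F_EXX = 54 ksi.
φR_n = 0.75 × 54 × 1.875 = 75.94 kip.

φR_n ≈ 75.9 kip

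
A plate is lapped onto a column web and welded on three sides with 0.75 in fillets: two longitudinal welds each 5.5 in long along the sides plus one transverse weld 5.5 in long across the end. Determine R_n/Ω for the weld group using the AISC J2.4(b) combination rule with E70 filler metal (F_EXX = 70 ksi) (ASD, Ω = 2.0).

R_n/Ω ≈ 196 kip

t_e = 0.707 × 0.75 = 0.5302 in.
R_nwl = 0.6 × 70 × 0.5302 × 11 = 245 kip (longitudinal, 2 welds).
R_nwt = 0.6 × 70 × 0.5302 × 5.5 = 122.5 kip (transverse, base value).
(i) R_nwl + R_nwt = 367.5 kip; (ii) 0.85 R_nwl + 1.5 R_nwt = 392 kip.
R_n = max = 392 kip [governs: (ii)]; R_n/Ω = 196 kip.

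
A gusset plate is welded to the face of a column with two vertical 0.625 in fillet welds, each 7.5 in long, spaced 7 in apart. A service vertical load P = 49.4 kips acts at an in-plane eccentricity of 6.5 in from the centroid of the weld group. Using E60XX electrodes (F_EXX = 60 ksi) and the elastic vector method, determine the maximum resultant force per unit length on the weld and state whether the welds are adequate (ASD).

f_max ≈ 9.06 kip/in; NOT adequate

Total weld length L_w = 15 in. Treat welds as unit-width lines.
Polar moment about centroid: J = 2[d³/12 + d(b/2)²] = 2[7.5³/12 + 7.5×3.5²] = 254.1 in³.
Direct shear f_v = P/L_w = 49.4 / 15 = 3.293 kip/in (vertical).
Torsion M = P·e = 49.4 × 6.5 = 321.1 kip·in.
Critical point at (x, y) = (3.5, 3.75) from centroid. f_tx = M·y/J = 4.739 kip/in; f_ty = M·x/J = 4.424 kip/in.
Resultant f_max = √[f_tx² + (f_v + f_ty)²] = √[4.739² + (3.293 + 4.424)²] = 9.056 kip/in.
Capacity per unit length: r_n/Ω = (1/2.0) × 0.6 × 60 × (0.707 × 0.625) = 7.954 kip/in.
9.056 > 7.954 → NOT adequate.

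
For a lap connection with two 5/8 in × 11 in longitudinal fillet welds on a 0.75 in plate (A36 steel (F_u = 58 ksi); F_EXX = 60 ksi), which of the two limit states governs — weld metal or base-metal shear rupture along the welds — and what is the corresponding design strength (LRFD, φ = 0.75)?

t_e = 0.707 × 0.625 = 0.4419 in; L = 22 in.
Weld metal: φR_n = 0.75 × 0.6 × 60 × 0.4419 × 22 = 262.5 kips.
Base metal (shear rupture): φR_n = 0.75 × 0.6 × 58 × 0.75 × 22 = 430.6 kips.
Governing: weld metal.

φR_n ≈ 262 kips (weld metal governs)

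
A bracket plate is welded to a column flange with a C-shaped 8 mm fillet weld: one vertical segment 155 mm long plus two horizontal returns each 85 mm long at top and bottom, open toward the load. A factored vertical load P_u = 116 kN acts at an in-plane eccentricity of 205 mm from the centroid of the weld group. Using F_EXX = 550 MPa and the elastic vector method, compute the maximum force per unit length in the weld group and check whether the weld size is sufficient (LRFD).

Total weld length L_w = 325 mm. Treat welds as unit-width lines.
Centroid: x̄ = 2×85×42.5 / 325 = 22.23 mm from the vertical weld.
Polar moment about centroid: J = I_x + I_y = [155³/12 + 2×85×77.5²] + [155×22.23² + 2(85³/12 + 85×20.27²)] = 1580000 mm³.
Direct shear f_v = P/L_w = 116×10³ / 325 = 356.9 N/mm (vertical).
Torsion M = P·e = 116×10³ × 205 = 23780000 N·mm.
Critical point at (x, y) = (62.77, 77.5) from centroid. f_tx = M·y/J = 1166 N/mm; f_ty = M·x/J = 944.6 N/mm.
Resultant f_max = √[f_tx² + (f_v + f_ty)²] = √[1166² + (356.9 + 944.6)²] = 1748 N/mm.
Capacity per unit length: φr_n = 0.75 × 0.6 × 550 × (0.707 × 8) = 1400 N/mm.
1748 > 1400 → NOT adequate.

f_max ≈ 1750 N/mm; NOT adequate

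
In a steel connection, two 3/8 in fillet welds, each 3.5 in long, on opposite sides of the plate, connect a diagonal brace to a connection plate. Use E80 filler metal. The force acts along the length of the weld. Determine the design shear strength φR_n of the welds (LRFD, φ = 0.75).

E80XX → F_EXX = 80 ksi.
Effective throat t_e = 0.707 × 0.375 = 0.2651 in.
Total length L = 7 in; A_we = 0.2651 × 7 = 1.856 in².
F_nw = 0.6 F_EXX = 0.6 × 80 = 48 ksi.
φR_n = 0.75 × 48 × 1.856 = 66.81 kip.

φR_n ≈ 66.8 kip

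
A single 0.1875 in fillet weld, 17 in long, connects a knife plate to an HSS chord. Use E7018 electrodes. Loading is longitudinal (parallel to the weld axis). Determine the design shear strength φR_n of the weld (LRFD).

E70XX → F_EXX = 70 ksi.
Effective throat t_e = 0.707 × 0.1875 = 0.1326 in.
Total length L = 17 in; A_we = 0.1326 × 17 = 2.254 in².
F_nw = 0.6 F_EXX = 0.6 × 70 = 42 ksi.
φR_n = 0.75 × 42 × 2.254 = 70.99 kip.

φR_n ≈ 71 kip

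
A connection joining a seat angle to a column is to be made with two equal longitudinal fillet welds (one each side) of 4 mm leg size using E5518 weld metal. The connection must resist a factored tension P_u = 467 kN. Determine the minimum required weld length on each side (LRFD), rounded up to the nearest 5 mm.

E55XX → F_EXX = 550 MPa.
Throat t_e = 0.707 × 4 = 2.828 mm.
φr_n = 0.75 × 0.6 × 550 × 2.828 × 10⁻³ = 0.6999 kN/mm.
L_req = P_u / φr_n = 467 / 0.6999 = 667.2 mm total.
Per side: 667.2 / 2 = 333.6 mm.
Round up → use L = 335 mm on each side.

L = 335 mm on each side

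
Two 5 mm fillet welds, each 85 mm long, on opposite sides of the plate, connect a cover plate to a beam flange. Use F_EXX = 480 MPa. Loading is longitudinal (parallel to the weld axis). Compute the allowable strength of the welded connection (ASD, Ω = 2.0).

R_n/Ω ≈ 86.5 kN

Effective throat t_e = 0.707 × 5 = 3.535 mm.
Total length L = 170 mm; A_we = 3.535 × 170 = 600.9 mm².
F_nw = 0.6 F_EXX = 0.6 × 480 = 288 MPa.
R_n = 288 × 600.9 × 10⁻³ = 173.1 kN; R_n/Ω = 173.1/2.0 = 86.54 kN.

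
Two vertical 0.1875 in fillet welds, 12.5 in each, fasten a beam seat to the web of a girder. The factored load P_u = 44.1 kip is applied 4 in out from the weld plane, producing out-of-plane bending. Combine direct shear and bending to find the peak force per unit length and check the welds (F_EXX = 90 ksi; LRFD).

L_w = 2 × 12.5 = 25 in; section modulus (unit throat) S = 2 × L²/6 = 52.08 in².
Direct shear f_v = P/L_w = 44.1/25 = 1.764 kip/in.
Moment M = P × e = 44.1 × 4 = 176.4 kip·in; bending f_b = M/S = 3.387 kip/in.
f_max = √(f_v² + f_b²) = √(1.764² + 3.387²) = 3.819 kip/in.
φr_n = 0.75 × 0.6 × 90 × (0.707 × 0.1875) = 5.369 kip/in → adequate.

f_max ≈ 3.82 kip/in; adequate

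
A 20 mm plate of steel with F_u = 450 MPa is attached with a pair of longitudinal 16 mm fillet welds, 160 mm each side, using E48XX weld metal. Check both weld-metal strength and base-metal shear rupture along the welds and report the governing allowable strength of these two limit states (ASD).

E48XX → F_EXX = 480 MPa.
t_e = 0.707 × 16 = 11.31 mm; L = 320 mm.
Weld metal: R_n/Ω = (1/2.0) × 0.6 × 480 × 11.31 × 320 × 10⁻³ = 521.3 kN.
Base metal (shear rupture): R_n/Ω = (1/2.0) × 0.6 × 450 × 20 × 320 × 10⁻³ = 864 kN.
Governing: weld metal.

R_n/Ω ≈ 521 kN (weld metal governs)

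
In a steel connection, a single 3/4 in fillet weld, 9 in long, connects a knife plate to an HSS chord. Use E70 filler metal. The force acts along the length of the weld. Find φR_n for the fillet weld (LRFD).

φR_n ≈ 150 kips

E70XX → F_EXX = 70 ksi.
Effective throat t_e = 0.707 × 0.75 = 0.5302 in.
Total length L = 9 in; A_we = 0.5302 × 9 = 4.772 in².
F_nw = 0.6 F_EXX = 0.6 × 70 = 42 ksi.
φR_n = 0.75 × 42 × 4.772 = 150.3 kips.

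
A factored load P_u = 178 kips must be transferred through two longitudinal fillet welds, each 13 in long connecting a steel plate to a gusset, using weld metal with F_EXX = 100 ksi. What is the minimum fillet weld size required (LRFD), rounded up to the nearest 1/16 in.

w = 1/4 in

Total weld length L = 26 in.
Required throat t_e = P_u / (φ × 0.6 F_EXX × L) = 178 / (0.75 × 0.6 × 100 × 26) = 0.1521 in.
Required leg w = t_e / 0.707 = 0.2152 in → use 1/4 in.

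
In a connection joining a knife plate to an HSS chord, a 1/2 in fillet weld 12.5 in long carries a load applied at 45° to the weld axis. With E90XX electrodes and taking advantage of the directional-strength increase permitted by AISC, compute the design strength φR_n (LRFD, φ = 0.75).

E90XX → F_EXX = 90 ksi.
t_e = 0.707 × 0.5 = 0.3535 in; A_we = 0.3535 × 12.5 = 4.419 in².
Directional factor: 1.0 + 0.5 sin^1.5(45°) = 1.297.
F_nw = 0.6 × 90 × 1.297 = 70.05 ksi.
φR_n = 0.75 × 70.05 × 4.419 = 232.2 kips.

φR_n ≈ 232 kips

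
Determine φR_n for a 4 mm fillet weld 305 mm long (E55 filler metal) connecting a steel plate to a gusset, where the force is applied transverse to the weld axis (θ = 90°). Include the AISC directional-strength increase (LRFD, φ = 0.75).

E55XX → F_EXX = 550 MPa.
t_e = 0.707 × 4 = 2.828 mm; A_we = 2.828 × 305 = 862.5 mm².
Directional factor: 1.0 + 0.5 sin^1.5(90°) = 1.5.
F_nw = 0.6 × 550 × 1.5 = 495 MPa.
φR_n = 0.75 × 495 × 862.5 × 10⁻³ = 320.2 kN.

φR_n ≈ 320 kN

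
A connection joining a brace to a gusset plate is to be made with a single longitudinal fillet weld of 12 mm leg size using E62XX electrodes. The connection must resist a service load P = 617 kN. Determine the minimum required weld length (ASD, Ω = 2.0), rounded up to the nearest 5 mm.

L = 395 mm

E62XX → F_EXX = 620 MPa.
Throat t_e = 0.707 × 12 = 8.484 mm.
r_n/Ω = (0.6 × 620 × 8.484) / 2.0 = 1578 N/mm = 1.578 kN/mm.
L_req = P / (r_n/Ω) = 617 / 1.578 = 391 mm total.
Round up → use L = 395 mm.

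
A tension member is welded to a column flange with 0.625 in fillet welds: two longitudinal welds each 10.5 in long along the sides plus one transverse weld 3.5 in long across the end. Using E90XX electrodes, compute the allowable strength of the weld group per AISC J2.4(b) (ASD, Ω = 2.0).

E90XX → F_EXX = 90 ksi.
t_e = 0.707 × 0.625 = 0.4419 in.
R_nwl = 0.6 × 90 × 0.4419 × 21 = 501.1 kip (longitudinal, 2 welds).
R_nwt = 0.6 × 90 × 0.4419 × 3.5 = 83.51 kip (transverse, base value).
(i) R_nwl + R_nwt = 584.6 kip; (ii) 0.85 R_nwl + 1.5 R_nwt = 551.2 kip.
R_n = max = 584.6 kip [governs: (i)]; R_n/Ω = 292.3 kip.

R_n/Ω ≈ 292 kip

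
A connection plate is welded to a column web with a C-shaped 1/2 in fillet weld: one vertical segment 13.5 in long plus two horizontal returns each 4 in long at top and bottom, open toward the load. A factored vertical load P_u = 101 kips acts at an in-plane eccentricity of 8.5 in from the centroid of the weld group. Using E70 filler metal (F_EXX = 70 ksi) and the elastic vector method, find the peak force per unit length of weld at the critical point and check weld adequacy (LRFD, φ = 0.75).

Total weld length L_w = 21.5 in. Treat welds as unit-width lines.
Centroid: x̄ = 2×4×2 / 21.5 = 0.7442 in from the vertical weld.
Polar moment about centroid: J = I_x + I_y = [13.5³/12 + 2×4×6.75²] + [13.5×0.7442² + 2(4³/12 + 4×1.256²)] = 600.3 in³.
Direct shear f_v = P/L_w = 101 / 21.5 = 4.698 kip/in (vertical).
Torsion M = P·e = 101 × 8.5 = 858.5 kip·in.
Critical point at (x, y) = (3.256, 6.75) from centroid. f_tx = M·y/J = 9.653 kip/in; f_ty = M·x/J = 4.656 kip/in.
Resultant f_max = √[f_tx² + (f_v + f_ty)²] = √[9.653² + (4.698 + 4.656)²] = 13.44 kip/in.
Capacity per unit length: φr_n = 0.75 × 0.6 × 70 × (0.707 × 0.5) = 11.14 kip/in.
13.44 > 11.14 → NOT adequate.

f_max ≈ 13.4 kip/in; NOT adequate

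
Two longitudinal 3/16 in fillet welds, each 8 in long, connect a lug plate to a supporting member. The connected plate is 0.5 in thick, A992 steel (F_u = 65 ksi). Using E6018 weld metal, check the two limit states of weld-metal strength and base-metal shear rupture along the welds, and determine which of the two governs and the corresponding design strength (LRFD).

E60XX → F_EXX = 60 ksi.
t_e = 0.707 × 0.1875 = 0.1326 in; L = 16 in.
Weld metal: φR_n = 0.75 × 0.6 × 60 × 0.1326 × 16 = 57.27 kip.
Base metal (shear rupture): φR_n = 0.75 × 0.6 × 65 × 0.5 × 16 = 234 kip.
Governing: weld metal.

φR_n ≈ 57.3 kip (weld metal governs)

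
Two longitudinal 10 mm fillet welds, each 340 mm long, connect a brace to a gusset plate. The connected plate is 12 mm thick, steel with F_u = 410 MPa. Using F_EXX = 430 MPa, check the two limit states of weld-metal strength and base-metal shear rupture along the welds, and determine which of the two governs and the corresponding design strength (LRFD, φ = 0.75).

φR_n ≈ 930 kN (weld metal governs)

t_e = 0.707 × 10 = 7.07 mm; L = 680 mm.
Weld metal: φR_n = 0.75 × 0.6 × 430 × 7.07 × 680 × 10⁻³ = 930.3 kN.
Base metal (shear rupture): φR_n = 0.75 × 0.6 × 410 × 12 × 680 × 10⁻³ = 1506 kN.
Governing: weld metal.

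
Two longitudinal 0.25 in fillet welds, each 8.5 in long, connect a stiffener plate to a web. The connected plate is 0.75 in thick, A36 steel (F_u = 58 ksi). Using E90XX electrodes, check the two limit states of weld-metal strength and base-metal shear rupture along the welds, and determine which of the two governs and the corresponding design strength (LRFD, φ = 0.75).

φR_n ≈ 122 kip (weld metal governs)

E90XX → F_EXX = 90 ksi.
t_e = 0.707 × 0.25 = 0.1767 in; L = 17 in.
Weld metal: φR_n = 0.75 × 0.6 × 90 × 0.1767 × 17 = 121.7 kip.
Base metal (shear rupture): φR_n = 0.75 × 0.6 × 58 × 0.75 × 17 = 332.8 kip.
Governing: weld metal.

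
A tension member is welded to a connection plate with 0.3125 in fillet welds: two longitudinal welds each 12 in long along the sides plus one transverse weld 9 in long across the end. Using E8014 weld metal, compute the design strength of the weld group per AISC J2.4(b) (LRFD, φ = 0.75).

E80XX → F_EXX = 80 ksi.
t_e = 0.707 × 0.3125 = 0.2209 in.
R_nwl = 0.6 × 80 × 0.2209 × 24 = 254.5 kip (longitudinal, 2 welds).
R_nwt = 0.6 × 80 × 0.2209 × 9 = 95.44 kip (transverse, base value).
(i) R_nwl + R_nwt = 350 kip; (ii) 0.85 R_nwl + 1.5 R_nwt = 359.5 kip.
R_n = max = 359.5 kip [governs: (ii)]; φR_n = 269.6 kip.

φR_n ≈ 270 kip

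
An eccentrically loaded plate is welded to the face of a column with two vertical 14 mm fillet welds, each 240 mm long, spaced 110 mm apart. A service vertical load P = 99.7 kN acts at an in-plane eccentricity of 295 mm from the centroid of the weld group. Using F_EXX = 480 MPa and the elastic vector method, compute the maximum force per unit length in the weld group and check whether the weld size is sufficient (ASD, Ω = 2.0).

f_max ≈ 1140 N/mm; adequate

Total weld length L_w = 480 mm. Treat welds as unit-width lines.
Polar moment about centroid: J = 2[d³/12 + d(b/2)²] = 2[240³/12 + 240×55²] = 3756000 mm³.
Direct shear f_v = P/L_w = 99.7×10³ / 480 = 207.7 N/mm (vertical).
Torsion M = P·e = 99.7×10³ × 295 = 29412000 N·mm.
Critical point at (x, y) = (55, 120) from centroid. f_tx = M·y/J = 939.7 N/mm; f_ty = M·x/J = 430.7 N/mm.
Resultant f_max = √[f_tx² + (f_v + f_ty)²] = √[939.7² + (207.7 + 430.7)²] = 1136 N/mm.
Capacity per unit length: r_n/Ω = (1/2.0) × 0.6 × 480 × (0.707 × 14) = 1425 N/mm.
1136 ≤ 1425 → adequate.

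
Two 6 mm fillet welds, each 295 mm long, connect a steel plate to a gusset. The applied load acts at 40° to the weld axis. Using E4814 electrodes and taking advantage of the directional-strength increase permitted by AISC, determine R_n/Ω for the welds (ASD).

E48XX → F_EXX = 480 MPa.
t_e = 0.707 × 6 = 4.242 mm; A_we = 4.242 × 590 = 2503 mm².
Directional factor: 1.0 + 0.5 sin^1.5(40°) = 1.258.
F_nw = 0.6 × 480 × 1.258 = 362.2 MPa.
R_n/Ω = (362.2 × 2503) / 2.0 × 10⁻³ = 453.3 kN.

R_n/Ω ≈ 453 kN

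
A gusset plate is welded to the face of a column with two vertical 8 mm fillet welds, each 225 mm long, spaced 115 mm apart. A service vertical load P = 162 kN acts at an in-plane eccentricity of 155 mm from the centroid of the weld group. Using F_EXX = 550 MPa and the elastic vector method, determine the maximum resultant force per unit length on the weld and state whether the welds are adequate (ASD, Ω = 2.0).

Total weld length L_w = 450 mm. Treat welds as unit-width lines.
Polar moment about centroid: J = 2[d³/12 + d(b/2)²] = 2[225³/12 + 225×57.5²] = 3386000 mm³.
Direct shear f_v = P/L_w = 162×10³ / 450 = 360 N/mm (vertical).
Torsion M = P·e = 162×10³ × 155 = 25110000 N·mm.
Critical point at (x, y) = (57.5, 112.5) from centroid. f_tx = M·y/J = 834.2 N/mm; f_ty = M·x/J = 426.4 N/mm.
Resultant f_max = √[f_tx² + (f_v + f_ty)²] = √[834.2² + (360 + 426.4)²] = 1146 N/mm.
Capacity per unit length: r_n/Ω = (1/2.0) × 0.6 × 550 × (0.707 × 8) = 933.2 N/mm.
1146 > 933.2 → NOT adequate.

f_max ≈ 1150 N/mm; NOT adequate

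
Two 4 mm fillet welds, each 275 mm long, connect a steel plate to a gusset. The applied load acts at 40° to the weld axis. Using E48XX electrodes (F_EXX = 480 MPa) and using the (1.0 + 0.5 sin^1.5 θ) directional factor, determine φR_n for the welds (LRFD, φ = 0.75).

φR_n ≈ 423 kN

t_e = 0.707 × 4 = 2.828 mm; A_we = 2.828 × 550 = 1555 mm².
Directional factor: 1.0 + 0.5 sin^1.5(40°) = 1.258.
F_nw = 0.6 × 480 × 1.258 = 362.2 MPa.
φR_n = 0.75 × 362.2 × 1555 × 10⁻³ = 422.5 kN.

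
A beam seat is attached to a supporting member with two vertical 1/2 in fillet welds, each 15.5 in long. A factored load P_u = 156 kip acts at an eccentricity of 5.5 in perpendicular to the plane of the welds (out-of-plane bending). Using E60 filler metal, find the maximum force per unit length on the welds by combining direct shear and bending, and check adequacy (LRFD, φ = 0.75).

f_max ≈ 11.8 kip/in; NOT adequate

E60XX → F_EXX = 60 ksi.
L_w = 2 × 15.5 = 31 in; section modulus (unit throat) S = 2 × L²/6 = 80.08 in².
Direct shear f_v = P/L_w = 156/31 = 5.032 kip/in.
Moment M = P × e = 156 × 5.5 = 858 kip·in; bending f_b = M/S = 10.71 kip/in.
f_max = √(f_v² + f_b²) = √(5.032² + 10.71²) = 11.84 kip/in.
φr_n = 0.75 × 0.6 × 60 × (0.707 × 0.5) = 9.544 kip/in → NOT adequate.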